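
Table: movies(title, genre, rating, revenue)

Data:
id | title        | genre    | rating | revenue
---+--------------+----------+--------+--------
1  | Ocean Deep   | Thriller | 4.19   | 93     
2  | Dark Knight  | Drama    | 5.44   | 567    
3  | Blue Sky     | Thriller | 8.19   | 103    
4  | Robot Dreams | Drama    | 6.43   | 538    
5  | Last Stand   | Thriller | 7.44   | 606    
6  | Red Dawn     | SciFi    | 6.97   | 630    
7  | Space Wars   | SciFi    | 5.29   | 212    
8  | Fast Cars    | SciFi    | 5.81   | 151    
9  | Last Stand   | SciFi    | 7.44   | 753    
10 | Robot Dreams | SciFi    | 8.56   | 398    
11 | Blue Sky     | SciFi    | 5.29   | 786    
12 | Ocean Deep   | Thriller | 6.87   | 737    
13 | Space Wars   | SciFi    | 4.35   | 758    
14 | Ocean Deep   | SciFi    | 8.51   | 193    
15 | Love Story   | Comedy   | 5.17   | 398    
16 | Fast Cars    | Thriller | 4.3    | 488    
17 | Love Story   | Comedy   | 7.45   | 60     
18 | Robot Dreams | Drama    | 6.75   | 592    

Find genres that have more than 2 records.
SELECT genre, COUNT(*) as cnt
FROM movies
GROUP BY genre
HAVING COUNT(*) > 2

Result:
  Drama: 3
  SciFi: 8
  Thriller: 5

Note: HAVING filters groups after aggregation, WHERE filters rows before.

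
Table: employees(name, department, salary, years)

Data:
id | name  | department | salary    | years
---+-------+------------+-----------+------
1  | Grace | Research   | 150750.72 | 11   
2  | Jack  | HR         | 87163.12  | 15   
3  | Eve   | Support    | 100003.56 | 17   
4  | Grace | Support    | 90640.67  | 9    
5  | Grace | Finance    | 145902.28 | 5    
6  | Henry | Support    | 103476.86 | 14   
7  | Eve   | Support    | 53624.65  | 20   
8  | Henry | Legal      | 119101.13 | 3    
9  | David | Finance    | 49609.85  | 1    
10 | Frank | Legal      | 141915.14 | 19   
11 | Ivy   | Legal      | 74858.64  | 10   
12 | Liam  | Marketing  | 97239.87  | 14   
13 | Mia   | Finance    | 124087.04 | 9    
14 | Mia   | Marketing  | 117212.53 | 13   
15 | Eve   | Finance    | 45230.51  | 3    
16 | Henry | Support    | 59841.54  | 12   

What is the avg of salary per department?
SELECT department, AVG(salary) as result
FROM employees
GROUP BY department

Result:
  Finance: 91207.42
  HR: 87163.12
  Legal: 111958.30
  Marketing: 107226.20
  Research: 150750.72
  Support: 81517.46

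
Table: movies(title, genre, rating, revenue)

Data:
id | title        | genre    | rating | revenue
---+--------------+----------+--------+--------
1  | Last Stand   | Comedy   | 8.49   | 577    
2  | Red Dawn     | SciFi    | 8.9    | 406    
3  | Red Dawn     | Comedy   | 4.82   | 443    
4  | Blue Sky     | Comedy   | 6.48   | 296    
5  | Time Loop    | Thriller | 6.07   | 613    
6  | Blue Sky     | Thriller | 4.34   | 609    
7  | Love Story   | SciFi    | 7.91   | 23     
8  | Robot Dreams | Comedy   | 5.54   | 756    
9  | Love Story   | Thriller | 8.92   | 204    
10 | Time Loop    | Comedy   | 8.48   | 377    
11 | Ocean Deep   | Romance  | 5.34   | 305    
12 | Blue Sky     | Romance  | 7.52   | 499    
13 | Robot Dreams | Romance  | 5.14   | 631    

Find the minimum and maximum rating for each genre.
SELECT genre, MIN(rating), MAX(rating)
FROM movies
GROUP BY genre

Result:
  Comedy: min=4.82, max=8.49
  Romance: min=5.14, max=7.52
  SciFi: min=7.91, max=8.90
  Thriller: min=4.34, max=8.92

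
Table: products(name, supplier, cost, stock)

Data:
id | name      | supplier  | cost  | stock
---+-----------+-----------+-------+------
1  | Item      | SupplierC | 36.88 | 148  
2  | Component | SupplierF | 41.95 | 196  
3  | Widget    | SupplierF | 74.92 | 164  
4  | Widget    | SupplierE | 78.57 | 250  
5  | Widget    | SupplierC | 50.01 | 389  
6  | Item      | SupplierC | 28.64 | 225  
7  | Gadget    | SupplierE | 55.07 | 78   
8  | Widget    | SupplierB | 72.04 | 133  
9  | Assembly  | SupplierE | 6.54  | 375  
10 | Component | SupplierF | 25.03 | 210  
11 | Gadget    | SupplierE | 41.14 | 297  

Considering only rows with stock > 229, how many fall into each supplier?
SELECT supplier, COUNT(*)
FROM products
WHERE stock > 229
GROUP BY supplier

Note: WHERE filters rows before grouping.

Result:
  SupplierC: 1
  SupplierE: 3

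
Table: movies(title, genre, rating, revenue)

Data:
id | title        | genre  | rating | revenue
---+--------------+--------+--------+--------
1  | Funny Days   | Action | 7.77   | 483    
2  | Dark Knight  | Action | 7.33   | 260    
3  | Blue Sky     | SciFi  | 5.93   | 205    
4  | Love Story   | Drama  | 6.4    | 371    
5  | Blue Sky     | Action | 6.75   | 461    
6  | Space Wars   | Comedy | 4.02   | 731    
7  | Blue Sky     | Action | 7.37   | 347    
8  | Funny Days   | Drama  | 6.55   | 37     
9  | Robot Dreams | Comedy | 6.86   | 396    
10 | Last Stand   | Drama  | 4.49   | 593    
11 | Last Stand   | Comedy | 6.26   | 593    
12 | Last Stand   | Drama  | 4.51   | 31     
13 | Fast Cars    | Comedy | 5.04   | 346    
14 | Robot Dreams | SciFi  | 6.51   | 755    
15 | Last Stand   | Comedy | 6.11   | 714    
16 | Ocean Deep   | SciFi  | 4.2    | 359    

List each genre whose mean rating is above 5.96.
SELECT genre, AVG(rating)
FROM movies
GROUP BY genre
HAVING AVG(rating) > 5.96

Result:
  Action: avg=7.31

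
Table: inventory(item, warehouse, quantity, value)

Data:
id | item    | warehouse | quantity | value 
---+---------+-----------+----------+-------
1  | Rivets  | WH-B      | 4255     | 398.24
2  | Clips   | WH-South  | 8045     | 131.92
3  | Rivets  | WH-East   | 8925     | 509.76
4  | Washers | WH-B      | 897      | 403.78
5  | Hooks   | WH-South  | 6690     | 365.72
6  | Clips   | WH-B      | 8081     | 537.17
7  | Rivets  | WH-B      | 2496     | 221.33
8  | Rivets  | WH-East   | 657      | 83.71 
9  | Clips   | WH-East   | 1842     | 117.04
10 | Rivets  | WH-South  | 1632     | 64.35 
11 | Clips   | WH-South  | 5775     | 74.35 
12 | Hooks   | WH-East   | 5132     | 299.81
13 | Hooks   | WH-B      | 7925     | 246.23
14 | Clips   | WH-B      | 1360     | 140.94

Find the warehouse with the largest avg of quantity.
SELECT warehouse, AVG(quantity) as val
FROM inventory
GROUP BY warehouse
ORDER BY val DESC
LIMIT 1

Result: WH-South with avg(quantity) = 5535.50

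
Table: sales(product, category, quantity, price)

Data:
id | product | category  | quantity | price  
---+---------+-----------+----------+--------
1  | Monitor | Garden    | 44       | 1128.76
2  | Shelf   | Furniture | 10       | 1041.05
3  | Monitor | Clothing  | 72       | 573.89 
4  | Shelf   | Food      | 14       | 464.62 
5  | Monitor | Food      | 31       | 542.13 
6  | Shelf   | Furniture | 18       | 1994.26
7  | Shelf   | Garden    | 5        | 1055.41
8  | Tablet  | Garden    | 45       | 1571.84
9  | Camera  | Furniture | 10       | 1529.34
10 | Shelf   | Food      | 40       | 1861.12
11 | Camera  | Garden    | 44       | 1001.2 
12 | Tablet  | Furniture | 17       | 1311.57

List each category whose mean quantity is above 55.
SELECT category, AVG(quantity)
FROM sales
GROUP BY category
HAVING AVG(quantity) > 55

Result:
  Clothing: avg=72.00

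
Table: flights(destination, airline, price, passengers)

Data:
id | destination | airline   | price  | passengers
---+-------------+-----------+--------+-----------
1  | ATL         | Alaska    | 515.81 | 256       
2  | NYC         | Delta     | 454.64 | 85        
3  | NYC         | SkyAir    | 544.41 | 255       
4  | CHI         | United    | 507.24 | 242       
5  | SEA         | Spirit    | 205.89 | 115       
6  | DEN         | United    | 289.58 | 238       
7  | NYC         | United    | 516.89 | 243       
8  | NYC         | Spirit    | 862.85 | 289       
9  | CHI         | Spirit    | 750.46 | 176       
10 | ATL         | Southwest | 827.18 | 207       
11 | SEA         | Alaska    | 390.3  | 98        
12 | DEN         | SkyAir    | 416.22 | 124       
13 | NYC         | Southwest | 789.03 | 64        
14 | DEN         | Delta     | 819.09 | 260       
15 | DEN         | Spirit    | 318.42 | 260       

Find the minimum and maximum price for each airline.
SELECT airline, MIN(price), MAX(price)
FROM flights
GROUP BY airline

Result:
  Alaska: min=390.30, max=515.81
  Delta: min=454.64, max=819.09
  SkyAir: min=416.22, max=544.41
  Southwest: min=789.03, max=827.18
  Spirit: min=205.89, max=862.85
  United: min=289.58, max=516.89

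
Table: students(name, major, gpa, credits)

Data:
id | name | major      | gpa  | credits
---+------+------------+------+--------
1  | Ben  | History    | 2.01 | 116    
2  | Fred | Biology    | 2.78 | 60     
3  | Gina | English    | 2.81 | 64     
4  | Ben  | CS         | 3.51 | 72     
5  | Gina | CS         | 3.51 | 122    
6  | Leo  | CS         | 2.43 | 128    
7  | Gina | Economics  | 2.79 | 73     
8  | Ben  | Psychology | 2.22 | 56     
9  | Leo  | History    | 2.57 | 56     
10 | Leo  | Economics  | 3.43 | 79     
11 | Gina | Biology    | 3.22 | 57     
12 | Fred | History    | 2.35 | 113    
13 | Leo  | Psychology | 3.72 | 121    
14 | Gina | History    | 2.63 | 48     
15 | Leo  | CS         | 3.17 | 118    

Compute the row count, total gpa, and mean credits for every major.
SELECT major,
       COUNT(*) as cnt,
       SUM(gpa) as total_gpa,
       AVG(credits) as avg_credits
FROM students
GROUP BY major

Result:
  Biology: 2 records, 6.00 total gpa, 58.50 avg credits
  CS: 4 records, 12.62 total gpa, 110.00 avg credits
  Economics: 2 records, 6.22 total gpa, 76.00 avg credits
  English: 1 records, 2.81 total gpa, 64.00 avg credits
  History: 4 records, 9.56 total gpa, 83.25 avg credits
  Psychology: 2 records, 5.94 total gpa, 88.50 avg credits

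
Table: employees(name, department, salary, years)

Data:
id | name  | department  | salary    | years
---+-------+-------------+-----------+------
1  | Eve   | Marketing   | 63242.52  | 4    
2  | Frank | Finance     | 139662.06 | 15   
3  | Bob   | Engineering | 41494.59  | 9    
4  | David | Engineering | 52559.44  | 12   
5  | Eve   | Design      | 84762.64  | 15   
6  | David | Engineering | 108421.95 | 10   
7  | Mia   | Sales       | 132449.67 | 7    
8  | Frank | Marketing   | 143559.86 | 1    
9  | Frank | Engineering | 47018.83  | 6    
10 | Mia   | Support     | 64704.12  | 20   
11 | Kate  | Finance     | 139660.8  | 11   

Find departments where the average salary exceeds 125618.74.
SELECT department, AVG(salary)
FROM employees
GROUP BY department
HAVING AVG(salary) > 125618.74

Result:
  Finance: avg=139661.43
  Sales: avg=132449.67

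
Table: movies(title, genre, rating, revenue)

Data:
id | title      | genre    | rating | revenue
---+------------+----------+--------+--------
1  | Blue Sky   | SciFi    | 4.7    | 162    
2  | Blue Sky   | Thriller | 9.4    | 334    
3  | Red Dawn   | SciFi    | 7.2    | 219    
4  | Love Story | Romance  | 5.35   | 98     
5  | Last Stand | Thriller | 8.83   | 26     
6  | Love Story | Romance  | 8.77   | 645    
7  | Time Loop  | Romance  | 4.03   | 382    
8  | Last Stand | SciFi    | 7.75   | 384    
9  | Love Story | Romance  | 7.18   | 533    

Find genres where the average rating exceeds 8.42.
SELECT genre, AVG(rating)
FROM movies
GROUP BY genre
HAVING AVG(rating) > 8.42

Result:
  Thriller: avg=9.12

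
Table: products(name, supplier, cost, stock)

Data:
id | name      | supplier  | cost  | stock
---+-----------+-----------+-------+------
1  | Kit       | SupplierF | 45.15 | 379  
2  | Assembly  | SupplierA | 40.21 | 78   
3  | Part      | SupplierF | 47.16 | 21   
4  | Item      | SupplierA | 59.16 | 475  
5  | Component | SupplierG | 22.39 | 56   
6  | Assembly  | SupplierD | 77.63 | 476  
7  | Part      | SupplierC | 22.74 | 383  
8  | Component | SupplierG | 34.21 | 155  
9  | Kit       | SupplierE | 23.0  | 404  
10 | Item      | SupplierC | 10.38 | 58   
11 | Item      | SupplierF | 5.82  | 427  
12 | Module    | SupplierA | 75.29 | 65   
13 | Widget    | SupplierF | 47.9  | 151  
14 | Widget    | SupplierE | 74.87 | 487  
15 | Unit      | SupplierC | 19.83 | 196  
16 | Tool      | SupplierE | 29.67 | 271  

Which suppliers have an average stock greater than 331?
SELECT supplier, AVG(stock)
FROM products
GROUP BY supplier
HAVING AVG(stock) > 331

Result:
  SupplierD: avg=476.00
  SupplierE: avg=387.33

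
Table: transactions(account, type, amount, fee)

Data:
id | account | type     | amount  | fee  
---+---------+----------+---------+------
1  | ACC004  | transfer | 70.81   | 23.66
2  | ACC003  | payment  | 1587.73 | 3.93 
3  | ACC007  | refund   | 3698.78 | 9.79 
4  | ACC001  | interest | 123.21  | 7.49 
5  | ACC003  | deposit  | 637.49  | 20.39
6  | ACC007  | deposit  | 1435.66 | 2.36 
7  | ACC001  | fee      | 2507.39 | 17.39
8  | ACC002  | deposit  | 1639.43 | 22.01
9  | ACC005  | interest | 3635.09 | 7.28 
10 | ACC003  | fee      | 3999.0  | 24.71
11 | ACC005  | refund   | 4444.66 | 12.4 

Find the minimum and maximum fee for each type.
SELECT type, MIN(fee), MAX(fee)
FROM transactions
GROUP BY type

Result:
  deposit: min=2.36, max=22.01
  fee: min=17.39, max=24.71
  interest: min=7.28, max=7.49
  payment: min=3.93, max=3.93
  refund: min=9.79, max=12.40
  transfer: min=23.66, max=23.66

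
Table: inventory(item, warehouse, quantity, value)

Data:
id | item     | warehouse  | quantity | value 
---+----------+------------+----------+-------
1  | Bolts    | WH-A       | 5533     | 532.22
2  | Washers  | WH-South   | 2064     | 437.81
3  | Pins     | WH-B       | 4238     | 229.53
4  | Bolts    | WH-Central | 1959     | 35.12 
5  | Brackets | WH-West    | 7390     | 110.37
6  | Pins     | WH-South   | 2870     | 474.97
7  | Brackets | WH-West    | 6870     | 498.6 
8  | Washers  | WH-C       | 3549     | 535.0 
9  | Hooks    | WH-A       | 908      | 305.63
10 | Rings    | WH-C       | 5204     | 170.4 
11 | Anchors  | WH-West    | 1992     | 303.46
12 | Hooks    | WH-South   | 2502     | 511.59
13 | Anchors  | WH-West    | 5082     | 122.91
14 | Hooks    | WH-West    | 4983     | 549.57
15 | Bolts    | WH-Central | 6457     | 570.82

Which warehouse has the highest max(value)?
SELECT warehouse, MAX(value) as val
FROM inventory
GROUP BY warehouse
ORDER BY val DESC
LIMIT 1

Result: WH-Central with max(value) = 570.82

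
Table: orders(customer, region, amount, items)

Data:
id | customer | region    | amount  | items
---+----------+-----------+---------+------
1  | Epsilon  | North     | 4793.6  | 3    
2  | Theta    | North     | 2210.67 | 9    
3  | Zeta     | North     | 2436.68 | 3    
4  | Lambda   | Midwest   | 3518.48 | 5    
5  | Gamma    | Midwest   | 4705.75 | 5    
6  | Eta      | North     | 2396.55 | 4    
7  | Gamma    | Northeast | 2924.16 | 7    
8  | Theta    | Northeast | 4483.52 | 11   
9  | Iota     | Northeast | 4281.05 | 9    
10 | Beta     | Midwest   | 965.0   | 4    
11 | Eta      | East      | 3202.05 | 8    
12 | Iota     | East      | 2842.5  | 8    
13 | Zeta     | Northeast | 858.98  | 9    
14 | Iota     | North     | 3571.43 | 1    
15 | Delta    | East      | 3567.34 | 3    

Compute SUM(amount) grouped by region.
SELECT region, SUM(amount) as result
FROM orders
GROUP BY region

Result:
  East: 9611.89
  Midwest: 9189.23
  North: 15408.93
  Northeast: 12547.71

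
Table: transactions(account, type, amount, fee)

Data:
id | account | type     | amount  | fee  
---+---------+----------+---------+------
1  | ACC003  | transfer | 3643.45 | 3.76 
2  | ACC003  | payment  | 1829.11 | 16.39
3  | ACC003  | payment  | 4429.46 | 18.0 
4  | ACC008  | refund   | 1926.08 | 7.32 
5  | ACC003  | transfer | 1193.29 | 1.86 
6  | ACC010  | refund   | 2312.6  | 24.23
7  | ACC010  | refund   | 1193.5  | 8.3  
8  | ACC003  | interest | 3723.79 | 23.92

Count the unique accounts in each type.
SELECT type, COUNT(DISTINCT account)
FROM transactions
GROUP BY type

Result:
  interest: 1 distinct
  payment: 1 distinct
  refund: 2 distinct
  transfer: 1 distinct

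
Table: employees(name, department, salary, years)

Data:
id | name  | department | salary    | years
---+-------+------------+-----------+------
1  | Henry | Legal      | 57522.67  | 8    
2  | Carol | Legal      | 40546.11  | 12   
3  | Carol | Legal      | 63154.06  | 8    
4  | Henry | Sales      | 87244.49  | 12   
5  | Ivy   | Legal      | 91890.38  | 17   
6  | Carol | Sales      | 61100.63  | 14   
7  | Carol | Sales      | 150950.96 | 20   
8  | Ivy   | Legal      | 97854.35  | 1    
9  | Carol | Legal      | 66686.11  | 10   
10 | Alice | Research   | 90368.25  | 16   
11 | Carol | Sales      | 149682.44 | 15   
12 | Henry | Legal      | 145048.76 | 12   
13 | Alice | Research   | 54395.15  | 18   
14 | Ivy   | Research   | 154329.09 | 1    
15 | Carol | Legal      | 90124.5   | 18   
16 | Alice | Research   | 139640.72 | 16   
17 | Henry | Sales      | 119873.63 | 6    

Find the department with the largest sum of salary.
SELECT department, SUM(salary) as val
FROM employees
GROUP BY department
ORDER BY val DESC
LIMIT 1

Result: Legal with sum(salary) = 652826.94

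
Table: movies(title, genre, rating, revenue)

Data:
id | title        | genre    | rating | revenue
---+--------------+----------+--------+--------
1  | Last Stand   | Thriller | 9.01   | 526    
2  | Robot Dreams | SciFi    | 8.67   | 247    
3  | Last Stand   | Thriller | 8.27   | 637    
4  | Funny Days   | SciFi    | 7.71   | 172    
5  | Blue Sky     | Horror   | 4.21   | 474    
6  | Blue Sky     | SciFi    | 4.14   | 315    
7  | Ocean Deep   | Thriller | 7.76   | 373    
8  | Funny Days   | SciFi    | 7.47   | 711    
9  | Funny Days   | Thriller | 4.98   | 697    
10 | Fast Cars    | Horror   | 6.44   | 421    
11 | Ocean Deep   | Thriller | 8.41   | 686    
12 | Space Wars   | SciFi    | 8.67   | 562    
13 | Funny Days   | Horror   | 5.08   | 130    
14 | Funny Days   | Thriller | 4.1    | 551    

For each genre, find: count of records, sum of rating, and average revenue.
SELECT genre,
       COUNT(*) as cnt,
       SUM(rating) as total_rating,
       AVG(revenue) as avg_revenue
FROM movies
GROUP BY genre

Result:
  Horror: 3 records, 15.73 total rating, 341.67 avg revenue
  SciFi: 5 records, 36.66 total rating, 401.40 avg revenue
  Thriller: 6 records, 42.53 total rating, 578.33 avg revenue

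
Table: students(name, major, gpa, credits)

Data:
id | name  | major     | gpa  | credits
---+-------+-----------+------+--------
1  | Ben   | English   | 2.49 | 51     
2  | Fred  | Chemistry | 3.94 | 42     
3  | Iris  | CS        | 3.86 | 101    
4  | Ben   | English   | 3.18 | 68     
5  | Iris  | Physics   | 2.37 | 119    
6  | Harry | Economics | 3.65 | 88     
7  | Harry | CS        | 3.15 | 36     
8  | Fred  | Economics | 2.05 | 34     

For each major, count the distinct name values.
SELECT major, COUNT(DISTINCT name)
FROM students
GROUP BY major

Result:
  CS: 2 distinct
  Chemistry: 1 distinct
  Economics: 2 distinct
  English: 1 distinct
  Physics: 1 distinct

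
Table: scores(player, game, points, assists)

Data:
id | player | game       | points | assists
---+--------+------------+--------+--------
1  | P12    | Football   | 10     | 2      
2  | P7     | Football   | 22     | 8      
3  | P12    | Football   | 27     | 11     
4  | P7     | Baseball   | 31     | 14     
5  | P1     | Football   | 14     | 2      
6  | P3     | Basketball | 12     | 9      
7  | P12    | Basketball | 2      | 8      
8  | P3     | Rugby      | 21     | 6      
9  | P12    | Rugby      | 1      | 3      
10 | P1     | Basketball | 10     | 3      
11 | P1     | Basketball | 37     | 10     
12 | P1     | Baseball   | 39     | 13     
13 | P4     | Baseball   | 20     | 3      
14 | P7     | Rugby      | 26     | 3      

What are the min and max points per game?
SELECT game, MIN(points), MAX(points)
FROM scores
GROUP BY game

Result:
  Baseball: min=20, max=39
  Basketball: min=2, max=37
  Football: min=10, max=27
  Rugby: min=1, max=26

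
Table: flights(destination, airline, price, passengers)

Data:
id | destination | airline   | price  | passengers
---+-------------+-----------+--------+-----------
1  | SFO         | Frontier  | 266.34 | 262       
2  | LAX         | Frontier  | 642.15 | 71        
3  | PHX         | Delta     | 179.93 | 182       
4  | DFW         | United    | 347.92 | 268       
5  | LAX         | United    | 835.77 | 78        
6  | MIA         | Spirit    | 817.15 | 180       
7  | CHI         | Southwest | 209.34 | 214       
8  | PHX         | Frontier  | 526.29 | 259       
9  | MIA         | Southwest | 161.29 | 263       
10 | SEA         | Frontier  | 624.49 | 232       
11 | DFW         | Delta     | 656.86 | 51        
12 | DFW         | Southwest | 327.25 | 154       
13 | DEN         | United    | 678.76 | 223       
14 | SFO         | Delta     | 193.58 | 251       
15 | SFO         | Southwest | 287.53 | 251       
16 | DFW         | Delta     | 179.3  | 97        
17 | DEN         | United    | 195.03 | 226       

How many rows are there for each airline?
SELECT airline, COUNT(*) as count
FROM flights
GROUP BY airline

Result:
  Delta: 4
  Frontier: 4
  Southwest: 4
  Spirit: 1
  United: 4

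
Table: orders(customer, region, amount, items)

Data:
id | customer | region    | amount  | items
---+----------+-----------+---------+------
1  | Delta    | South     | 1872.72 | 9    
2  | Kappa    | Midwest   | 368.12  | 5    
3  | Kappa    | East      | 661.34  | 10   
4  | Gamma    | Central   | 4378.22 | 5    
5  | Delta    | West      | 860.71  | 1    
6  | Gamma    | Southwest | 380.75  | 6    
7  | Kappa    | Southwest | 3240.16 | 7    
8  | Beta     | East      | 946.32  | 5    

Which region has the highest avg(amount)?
SELECT region, AVG(amount) as val
FROM orders
GROUP BY region
ORDER BY val DESC
LIMIT 1

Result: Central with avg(amount) = 4378.22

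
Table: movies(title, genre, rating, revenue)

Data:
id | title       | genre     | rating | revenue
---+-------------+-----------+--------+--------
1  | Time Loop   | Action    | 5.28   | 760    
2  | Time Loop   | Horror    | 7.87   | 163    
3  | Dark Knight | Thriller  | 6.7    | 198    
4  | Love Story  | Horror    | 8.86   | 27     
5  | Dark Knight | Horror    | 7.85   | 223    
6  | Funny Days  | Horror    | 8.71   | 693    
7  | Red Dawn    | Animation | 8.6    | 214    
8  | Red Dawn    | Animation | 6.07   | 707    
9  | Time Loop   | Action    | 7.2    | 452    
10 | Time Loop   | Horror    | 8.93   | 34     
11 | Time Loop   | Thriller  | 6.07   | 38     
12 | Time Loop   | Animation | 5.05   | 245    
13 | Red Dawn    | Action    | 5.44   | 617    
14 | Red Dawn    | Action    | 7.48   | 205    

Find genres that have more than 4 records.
SELECT genre, COUNT(*) as cnt
FROM movies
GROUP BY genre
HAVING COUNT(*) > 4

Result:
  Horror: 5

Note: HAVING filters groups after aggregation, WHERE filters rows before.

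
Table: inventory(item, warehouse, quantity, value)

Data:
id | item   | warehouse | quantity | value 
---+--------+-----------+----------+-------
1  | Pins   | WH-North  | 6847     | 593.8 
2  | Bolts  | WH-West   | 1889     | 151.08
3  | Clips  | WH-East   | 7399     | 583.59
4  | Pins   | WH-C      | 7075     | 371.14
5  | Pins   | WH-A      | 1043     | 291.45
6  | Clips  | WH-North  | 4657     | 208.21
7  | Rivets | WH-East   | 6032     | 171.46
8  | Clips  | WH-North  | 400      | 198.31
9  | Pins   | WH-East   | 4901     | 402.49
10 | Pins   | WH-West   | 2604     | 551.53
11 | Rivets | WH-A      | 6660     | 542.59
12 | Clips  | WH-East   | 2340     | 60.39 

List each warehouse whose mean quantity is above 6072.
SELECT warehouse, AVG(quantity)
FROM inventory
GROUP BY warehouse
HAVING AVG(quantity) > 6072

Result:
  WH-C: avg=7075.00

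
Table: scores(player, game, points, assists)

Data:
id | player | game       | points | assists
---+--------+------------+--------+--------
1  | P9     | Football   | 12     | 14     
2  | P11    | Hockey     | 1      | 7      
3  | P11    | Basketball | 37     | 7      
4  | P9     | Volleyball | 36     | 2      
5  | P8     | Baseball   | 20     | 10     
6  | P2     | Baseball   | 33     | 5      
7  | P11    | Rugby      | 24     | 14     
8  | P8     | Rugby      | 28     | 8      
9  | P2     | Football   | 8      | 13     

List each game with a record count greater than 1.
SELECT game, COUNT(*) as cnt
FROM scores
GROUP BY game
HAVING COUNT(*) > 1

Result:
  Baseball: 2
  Football: 2
  Rugby: 2

Note: HAVING filters groups after aggregation, WHERE filters rows before.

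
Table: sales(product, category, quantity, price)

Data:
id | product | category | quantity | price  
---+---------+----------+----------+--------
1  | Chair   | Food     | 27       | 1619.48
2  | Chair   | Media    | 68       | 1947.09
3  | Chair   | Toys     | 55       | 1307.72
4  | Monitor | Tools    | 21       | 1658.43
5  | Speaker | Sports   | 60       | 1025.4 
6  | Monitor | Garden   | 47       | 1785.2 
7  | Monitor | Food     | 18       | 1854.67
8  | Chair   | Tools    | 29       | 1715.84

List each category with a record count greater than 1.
SELECT category, COUNT(*) as cnt
FROM sales
GROUP BY category
HAVING COUNT(*) > 1

Result:
  Food: 2
  Tools: 2

Note: HAVING filters groups after aggregation, WHERE filters rows before.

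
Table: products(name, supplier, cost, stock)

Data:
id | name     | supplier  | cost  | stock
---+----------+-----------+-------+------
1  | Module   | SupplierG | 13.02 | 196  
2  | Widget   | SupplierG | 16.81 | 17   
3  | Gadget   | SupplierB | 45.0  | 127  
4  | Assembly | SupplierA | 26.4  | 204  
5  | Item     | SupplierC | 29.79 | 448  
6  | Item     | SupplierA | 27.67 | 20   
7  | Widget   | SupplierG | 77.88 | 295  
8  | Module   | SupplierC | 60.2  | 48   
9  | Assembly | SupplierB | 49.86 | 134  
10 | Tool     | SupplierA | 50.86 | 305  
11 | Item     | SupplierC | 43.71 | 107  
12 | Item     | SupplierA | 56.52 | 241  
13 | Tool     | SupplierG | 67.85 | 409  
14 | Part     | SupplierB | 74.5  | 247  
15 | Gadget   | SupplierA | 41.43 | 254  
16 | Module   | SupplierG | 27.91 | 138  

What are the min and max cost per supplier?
SELECT supplier, MIN(cost), MAX(cost)
FROM products
GROUP BY supplier

Result:
  SupplierA: min=26.40, max=56.52
  SupplierB: min=45.00, max=74.50
  SupplierC: min=29.79, max=60.20
  SupplierG: min=13.02, max=77.88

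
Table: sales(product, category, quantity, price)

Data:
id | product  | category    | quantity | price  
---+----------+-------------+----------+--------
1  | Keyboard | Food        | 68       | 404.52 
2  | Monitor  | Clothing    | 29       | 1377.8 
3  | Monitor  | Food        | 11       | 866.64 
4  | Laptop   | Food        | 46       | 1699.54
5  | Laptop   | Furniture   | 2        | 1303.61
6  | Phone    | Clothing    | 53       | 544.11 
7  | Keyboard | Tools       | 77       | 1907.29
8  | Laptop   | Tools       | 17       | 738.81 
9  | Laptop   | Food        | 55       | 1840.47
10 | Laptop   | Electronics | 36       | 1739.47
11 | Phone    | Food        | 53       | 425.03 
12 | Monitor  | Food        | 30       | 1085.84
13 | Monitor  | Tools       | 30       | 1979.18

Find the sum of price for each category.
SELECT category, SUM(price) as result
FROM sales
GROUP BY category

Result:
  Clothing: 1921.91
  Electronics: 1739.47
  Food: 6322.04
  Furniture: 1303.61
  Tools: 4625.28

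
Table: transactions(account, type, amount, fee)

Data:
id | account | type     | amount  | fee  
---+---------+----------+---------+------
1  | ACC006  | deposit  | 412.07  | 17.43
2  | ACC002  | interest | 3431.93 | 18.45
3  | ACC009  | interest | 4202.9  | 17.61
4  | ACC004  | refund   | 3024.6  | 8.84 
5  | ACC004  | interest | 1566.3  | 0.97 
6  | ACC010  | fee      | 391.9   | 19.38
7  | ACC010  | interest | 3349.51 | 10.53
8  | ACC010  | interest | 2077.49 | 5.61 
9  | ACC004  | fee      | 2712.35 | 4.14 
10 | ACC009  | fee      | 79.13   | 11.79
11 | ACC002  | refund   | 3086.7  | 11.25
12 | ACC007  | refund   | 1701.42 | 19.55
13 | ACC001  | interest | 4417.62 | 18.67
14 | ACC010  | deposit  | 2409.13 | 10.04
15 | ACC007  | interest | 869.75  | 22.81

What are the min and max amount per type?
SELECT type, MIN(amount), MAX(amount)
FROM transactions
GROUP BY type

Result:
  deposit: min=412.07, max=2409.13
  fee: min=79.13, max=2712.35
  interest: min=869.75, max=4417.62
  refund: min=1701.42, max=3086.70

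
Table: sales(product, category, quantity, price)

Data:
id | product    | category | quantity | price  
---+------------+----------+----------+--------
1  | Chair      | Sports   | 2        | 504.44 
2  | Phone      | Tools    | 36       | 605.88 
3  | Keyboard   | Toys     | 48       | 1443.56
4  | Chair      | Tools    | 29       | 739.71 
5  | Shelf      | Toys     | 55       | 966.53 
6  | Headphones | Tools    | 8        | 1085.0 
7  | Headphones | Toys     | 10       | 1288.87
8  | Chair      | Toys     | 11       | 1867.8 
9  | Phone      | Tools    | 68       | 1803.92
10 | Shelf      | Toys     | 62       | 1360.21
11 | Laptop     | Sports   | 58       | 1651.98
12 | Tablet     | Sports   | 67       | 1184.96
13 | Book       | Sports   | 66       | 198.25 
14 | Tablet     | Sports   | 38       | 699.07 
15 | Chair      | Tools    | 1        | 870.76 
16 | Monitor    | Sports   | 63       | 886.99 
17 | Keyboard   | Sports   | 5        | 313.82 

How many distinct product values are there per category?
SELECT category, COUNT(DISTINCT product)
FROM sales
GROUP BY category

Result:
  Sports: 6 distinct
  Tools: 3 distinct
  Toys: 4 distinct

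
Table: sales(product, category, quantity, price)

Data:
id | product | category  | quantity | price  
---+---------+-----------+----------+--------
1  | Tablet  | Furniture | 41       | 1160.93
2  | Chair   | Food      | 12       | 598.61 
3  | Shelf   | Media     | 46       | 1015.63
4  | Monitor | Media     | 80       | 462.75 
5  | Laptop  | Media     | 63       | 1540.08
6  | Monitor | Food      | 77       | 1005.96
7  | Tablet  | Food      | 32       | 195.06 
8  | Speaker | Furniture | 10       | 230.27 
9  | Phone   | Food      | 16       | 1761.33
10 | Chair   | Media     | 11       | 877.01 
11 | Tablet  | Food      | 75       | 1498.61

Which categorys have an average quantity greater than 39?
SELECT category, AVG(quantity)
FROM sales
GROUP BY category
HAVING AVG(quantity) > 39

Result:
  Food: avg=42.40
  Media: avg=50.00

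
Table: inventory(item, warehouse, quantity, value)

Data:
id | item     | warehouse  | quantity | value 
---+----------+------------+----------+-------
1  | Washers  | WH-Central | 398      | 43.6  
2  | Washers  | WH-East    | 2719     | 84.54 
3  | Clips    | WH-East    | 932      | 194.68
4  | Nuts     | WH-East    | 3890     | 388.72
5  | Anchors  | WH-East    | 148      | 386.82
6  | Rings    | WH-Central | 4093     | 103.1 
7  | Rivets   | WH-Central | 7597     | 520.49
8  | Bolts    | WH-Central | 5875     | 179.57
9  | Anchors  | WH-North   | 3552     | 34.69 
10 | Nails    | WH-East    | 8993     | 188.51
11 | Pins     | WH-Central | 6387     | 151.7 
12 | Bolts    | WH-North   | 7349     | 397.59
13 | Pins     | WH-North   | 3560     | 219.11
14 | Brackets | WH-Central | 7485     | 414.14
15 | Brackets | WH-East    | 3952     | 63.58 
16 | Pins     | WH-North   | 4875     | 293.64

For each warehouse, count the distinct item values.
SELECT warehouse, COUNT(DISTINCT item)
FROM inventory
GROUP BY warehouse

Result:
  WH-Central: 6 distinct
  WH-East: 6 distinct
  WH-North: 3 distinct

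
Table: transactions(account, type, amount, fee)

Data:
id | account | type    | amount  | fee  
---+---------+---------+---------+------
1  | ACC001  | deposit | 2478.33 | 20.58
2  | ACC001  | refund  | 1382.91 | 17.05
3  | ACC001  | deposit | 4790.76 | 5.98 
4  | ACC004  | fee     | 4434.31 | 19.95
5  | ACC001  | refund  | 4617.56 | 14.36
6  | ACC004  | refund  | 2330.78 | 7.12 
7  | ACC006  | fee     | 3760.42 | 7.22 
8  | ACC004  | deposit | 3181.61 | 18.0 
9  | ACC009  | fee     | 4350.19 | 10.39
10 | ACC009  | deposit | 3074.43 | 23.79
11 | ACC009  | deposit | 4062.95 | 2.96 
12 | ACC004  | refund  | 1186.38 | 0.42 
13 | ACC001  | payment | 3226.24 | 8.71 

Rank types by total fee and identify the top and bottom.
SELECT type, SUM(fee)
FROM transactions
GROUP BY type
ORDER BY SUM(fee)

All groups:
  payment: 8.71
  fee: 37.56
  refund: 38.95
  deposit: 71.31

Highest: deposit (71.31)
Lowest: payment (8.71)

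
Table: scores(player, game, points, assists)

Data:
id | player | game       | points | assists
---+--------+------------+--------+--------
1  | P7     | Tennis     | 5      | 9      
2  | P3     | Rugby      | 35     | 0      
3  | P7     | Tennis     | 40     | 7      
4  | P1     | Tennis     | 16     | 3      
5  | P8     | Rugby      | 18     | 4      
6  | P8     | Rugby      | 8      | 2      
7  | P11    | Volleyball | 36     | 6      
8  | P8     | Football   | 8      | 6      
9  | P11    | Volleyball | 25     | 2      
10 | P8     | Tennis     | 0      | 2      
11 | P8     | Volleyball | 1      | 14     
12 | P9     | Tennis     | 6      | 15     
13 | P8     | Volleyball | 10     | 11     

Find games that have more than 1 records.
SELECT game, COUNT(*) as cnt
FROM scores
GROUP BY game
HAVING COUNT(*) > 1

Result:
  Rugby: 3
  Tennis: 5
  Volleyball: 4

Note: HAVING filters groups after aggregation, WHERE filters rows before.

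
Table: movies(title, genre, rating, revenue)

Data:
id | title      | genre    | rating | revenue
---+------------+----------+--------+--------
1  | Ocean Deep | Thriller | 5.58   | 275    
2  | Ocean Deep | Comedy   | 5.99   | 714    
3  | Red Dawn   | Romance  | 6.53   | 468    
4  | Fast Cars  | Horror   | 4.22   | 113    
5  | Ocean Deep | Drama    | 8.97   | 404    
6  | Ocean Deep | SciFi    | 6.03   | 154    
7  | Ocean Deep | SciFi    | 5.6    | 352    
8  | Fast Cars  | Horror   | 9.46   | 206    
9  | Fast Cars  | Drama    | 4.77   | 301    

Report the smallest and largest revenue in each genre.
SELECT genre, MIN(revenue), MAX(revenue)
FROM movies
GROUP BY genre

Result:
  Comedy: min=714, max=714
  Drama: min=301, max=404
  Horror: min=113, max=206
  Romance: min=468, max=468
  SciFi: min=154, max=352
  Thriller: min=275, max=275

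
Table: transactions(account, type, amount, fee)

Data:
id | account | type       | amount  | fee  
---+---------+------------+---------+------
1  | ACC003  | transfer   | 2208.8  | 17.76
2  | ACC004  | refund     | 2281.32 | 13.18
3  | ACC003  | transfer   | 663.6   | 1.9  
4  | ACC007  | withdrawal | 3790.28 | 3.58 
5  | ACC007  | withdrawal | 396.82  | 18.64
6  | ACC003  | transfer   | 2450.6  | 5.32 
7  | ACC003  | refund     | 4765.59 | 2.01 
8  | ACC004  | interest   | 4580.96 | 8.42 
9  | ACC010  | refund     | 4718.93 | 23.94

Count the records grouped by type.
SELECT type, COUNT(*) as count
FROM transactions
GROUP BY type

Result:
  interest: 1
  refund: 3
  transfer: 3
  withdrawal: 2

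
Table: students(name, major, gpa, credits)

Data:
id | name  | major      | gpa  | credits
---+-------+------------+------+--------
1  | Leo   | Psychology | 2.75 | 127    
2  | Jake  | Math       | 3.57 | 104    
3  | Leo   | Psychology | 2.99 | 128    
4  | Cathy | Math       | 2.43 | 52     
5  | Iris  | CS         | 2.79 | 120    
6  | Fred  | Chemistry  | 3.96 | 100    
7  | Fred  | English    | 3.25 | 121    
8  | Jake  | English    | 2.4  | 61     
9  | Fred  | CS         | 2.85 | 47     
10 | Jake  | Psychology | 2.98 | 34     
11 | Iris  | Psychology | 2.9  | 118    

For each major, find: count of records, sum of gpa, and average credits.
SELECT major,
       COUNT(*) as cnt,
       SUM(gpa) as total_gpa,
       AVG(credits) as avg_credits
FROM students
GROUP BY major

Result:
  CS: 2 records, 5.64 total gpa, 83.50 avg credits
  Chemistry: 1 records, 3.96 total gpa, 100.00 avg credits
  English: 2 records, 5.65 total gpa, 91.00 avg credits
  Math: 2 records, 6.00 total gpa, 78.00 avg credits
  Psychology: 4 records, 11.62 total gpa, 101.75 avg credits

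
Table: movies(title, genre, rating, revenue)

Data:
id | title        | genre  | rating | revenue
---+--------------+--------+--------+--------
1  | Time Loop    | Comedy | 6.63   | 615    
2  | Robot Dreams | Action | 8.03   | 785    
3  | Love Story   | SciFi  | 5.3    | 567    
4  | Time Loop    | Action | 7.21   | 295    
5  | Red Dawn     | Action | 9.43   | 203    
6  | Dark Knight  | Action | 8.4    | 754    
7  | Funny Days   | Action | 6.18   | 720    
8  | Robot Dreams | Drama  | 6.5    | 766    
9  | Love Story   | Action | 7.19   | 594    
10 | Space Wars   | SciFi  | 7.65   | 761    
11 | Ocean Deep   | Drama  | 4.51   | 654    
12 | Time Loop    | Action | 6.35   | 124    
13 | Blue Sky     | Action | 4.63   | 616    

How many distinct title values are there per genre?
SELECT genre, COUNT(DISTINCT title)
FROM movies
GROUP BY genre

Result:
  Action: 7 distinct
  Comedy: 1 distinct
  Drama: 2 distinct
  SciFi: 2 distinct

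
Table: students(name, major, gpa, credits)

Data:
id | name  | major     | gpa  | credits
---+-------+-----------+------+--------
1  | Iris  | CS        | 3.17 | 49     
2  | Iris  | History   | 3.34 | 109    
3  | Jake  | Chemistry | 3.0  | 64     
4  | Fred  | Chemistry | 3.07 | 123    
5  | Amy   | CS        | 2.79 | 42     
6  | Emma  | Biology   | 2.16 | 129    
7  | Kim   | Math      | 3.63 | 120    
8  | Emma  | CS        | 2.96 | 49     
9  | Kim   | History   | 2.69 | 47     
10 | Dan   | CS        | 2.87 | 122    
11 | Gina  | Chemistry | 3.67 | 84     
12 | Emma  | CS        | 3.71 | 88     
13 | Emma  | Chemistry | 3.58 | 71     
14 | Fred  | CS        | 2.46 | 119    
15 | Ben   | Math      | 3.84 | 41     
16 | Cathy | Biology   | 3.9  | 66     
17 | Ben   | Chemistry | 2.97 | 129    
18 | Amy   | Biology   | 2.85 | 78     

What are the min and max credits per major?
SELECT major, MIN(credits), MAX(credits)
FROM students
GROUP BY major

Result:
  Biology: min=66, max=129
  CS: min=42, max=122
  Chemistry: min=64, max=129
  History: min=47, max=109
  Math: min=41, max=120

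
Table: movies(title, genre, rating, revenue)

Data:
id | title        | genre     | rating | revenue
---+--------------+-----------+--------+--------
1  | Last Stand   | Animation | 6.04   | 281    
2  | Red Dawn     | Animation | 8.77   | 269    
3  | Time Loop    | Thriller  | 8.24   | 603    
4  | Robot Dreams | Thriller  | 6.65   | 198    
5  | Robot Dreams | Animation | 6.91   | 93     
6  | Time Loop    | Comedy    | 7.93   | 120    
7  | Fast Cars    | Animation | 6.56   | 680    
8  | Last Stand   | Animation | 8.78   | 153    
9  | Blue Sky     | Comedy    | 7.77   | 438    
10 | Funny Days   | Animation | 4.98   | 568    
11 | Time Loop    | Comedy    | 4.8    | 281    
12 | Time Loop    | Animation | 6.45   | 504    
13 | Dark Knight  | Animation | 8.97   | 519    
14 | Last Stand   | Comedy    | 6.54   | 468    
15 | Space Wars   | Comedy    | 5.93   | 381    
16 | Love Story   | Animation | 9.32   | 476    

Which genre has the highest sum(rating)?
SELECT genre, SUM(rating) as val
FROM movies
GROUP BY genre
ORDER BY val DESC
LIMIT 1

Result: Animation with sum(rating) = 66.78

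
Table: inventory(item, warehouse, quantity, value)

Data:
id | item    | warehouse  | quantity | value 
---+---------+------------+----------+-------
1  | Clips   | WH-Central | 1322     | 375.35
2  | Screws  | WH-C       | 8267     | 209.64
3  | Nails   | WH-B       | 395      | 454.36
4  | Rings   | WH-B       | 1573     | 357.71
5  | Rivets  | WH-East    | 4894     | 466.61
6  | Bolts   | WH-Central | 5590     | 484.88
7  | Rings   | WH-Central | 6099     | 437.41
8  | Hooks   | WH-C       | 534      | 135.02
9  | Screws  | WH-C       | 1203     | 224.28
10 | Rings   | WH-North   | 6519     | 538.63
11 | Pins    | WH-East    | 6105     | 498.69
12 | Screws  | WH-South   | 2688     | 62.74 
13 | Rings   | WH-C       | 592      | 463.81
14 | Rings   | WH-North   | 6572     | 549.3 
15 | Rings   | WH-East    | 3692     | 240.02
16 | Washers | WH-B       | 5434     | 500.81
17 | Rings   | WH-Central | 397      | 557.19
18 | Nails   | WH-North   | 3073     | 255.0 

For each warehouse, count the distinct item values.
SELECT warehouse, COUNT(DISTINCT item)
FROM inventory
GROUP BY warehouse

Result:
  WH-B: 3 distinct
  WH-C: 3 distinct
  WH-Central: 3 distinct
  WH-East: 3 distinct
  WH-North: 2 distinct
  WH-South: 1 distinct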